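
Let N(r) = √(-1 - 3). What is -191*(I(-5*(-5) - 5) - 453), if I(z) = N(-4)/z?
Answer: 86523 - 191*I/10 ≈ 86523.0 - 19.1*I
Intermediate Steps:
N(r) = 2*I (N(r) = √(-4) = 2*I)
I(z) = 2*I/z (I(z) = (2*I)/z = 2*I/z)
-191*(I(-5*(-5) - 5) - 453) = -191*(2*I/(-5*(-5) - 5) - 453) = -191*(2*I/(25 - 5) - 453) = -191*(2*I/20 - 453) = -191*(2*I*(1/20) - 453) = -191*(I/10 - 453) = -191*(-453 + I/10) = 86523 - 191*I/10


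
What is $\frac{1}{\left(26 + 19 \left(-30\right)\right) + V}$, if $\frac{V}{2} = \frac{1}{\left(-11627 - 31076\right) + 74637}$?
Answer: $- \frac{15967}{8686047} \approx -0.0018382$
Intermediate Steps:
$V = \frac{1}{15967}$ ($V = \frac{2}{\left(-11627 - 31076\right) + 74637} = \frac{2}{-42703 + 74637} = \frac{2}{31934} = 2 \cdot \frac{1}{31934} = \frac{1}{15967} \approx 6.2629 \cdot 10^{-5}$)
$\frac{1}{\left(26 + 19 \left(-30\right)\right) + V} = \frac{1}{\left(26 + 19 \left(-30\right)\right) + \frac{1}{15967}} = \frac{1}{\left(26 - 570\right) + \frac{1}{15967}} = \frac{1}{-544 + \frac{1}{15967}} = \frac{1}{- \frac{8686047}{15967}} = - \frac{15967}{8686047}$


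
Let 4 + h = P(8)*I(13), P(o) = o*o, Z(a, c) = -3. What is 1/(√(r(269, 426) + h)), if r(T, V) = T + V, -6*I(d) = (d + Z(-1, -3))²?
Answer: -I*√69/161 ≈ -0.051594*I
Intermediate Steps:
P(o) = o²
I(d) = -(-3 + d)²/6 (I(d) = -(d - 3)²/6 = -(-3 + d)²/6)
h = -3212/3 (h = -4 + 8²*(-(-3 + 13)²/6) = -4 + 64*(-⅙*10²) = -4 + 64*(-⅙*100) = -4 + 64*(-50/3) = -4 - 3200/3 = -3212/3 ≈ -1070.7)
1/(√(r(269, 426) + h)) = 1/(√((269 + 426) - 3212/3)) = 1/(√(695 - 3212/3)) = 1/(√(-1127/3)) = 1/(7*I*√69/3) = -I*√69/161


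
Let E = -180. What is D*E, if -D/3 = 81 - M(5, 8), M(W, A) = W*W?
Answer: 30240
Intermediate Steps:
M(W, A) = W**2
D = -168 (D = -3*(81 - 1*5**2) = -3*(81 - 1*25) = -3*(81 - 25) = -3*56 = -168)
D*E = -168*(-180) = 30240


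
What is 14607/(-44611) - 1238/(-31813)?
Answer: -409464073/1419209743 ≈ -0.28852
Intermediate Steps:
14607/(-44611) - 1238/(-31813) = 14607*(-1/44611) - 1238*(-1/31813) = -14607/44611 + 1238/31813 = -409464073/1419209743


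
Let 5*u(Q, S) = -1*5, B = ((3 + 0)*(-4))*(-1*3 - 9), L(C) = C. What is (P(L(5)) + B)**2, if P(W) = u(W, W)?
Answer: 20449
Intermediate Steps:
B = 144 (B = (3*(-4))*(-3 - 9) = -12*(-12) = 144)
u(Q, S) = -1 (u(Q, S) = (-1*5)/5 = (1/5)*(-5) = -1)
P(W) = -1
(P(L(5)) + B)**2 = (-1 + 144)**2 = 143**2 = 20449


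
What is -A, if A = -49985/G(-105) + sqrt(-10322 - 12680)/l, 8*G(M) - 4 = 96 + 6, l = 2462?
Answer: 199940/53 - I*sqrt(23002)/2462 ≈ 3772.5 - 0.061602*I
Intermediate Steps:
G(M) = 53/4 (G(M) = 1/2 + (96 + 6)/8 = 1/2 + (1/8)*102 = 1/2 + 51/4 = 53/4)
A = -199940/53 + I*sqrt(23002)/2462 (A = -49985/53/4 + sqrt(-10322 - 12680)/2462 = -49985*4/53 + sqrt(-23002)*(1/2462) = -199940/53 + (I*sqrt(23002))*(1/2462) = -199940/53 + I*sqrt(23002)/2462 ≈ -3772.5 + 0.061602*I)
-A = -(-199940/53 + I*sqrt(23002)/2462) = 199940/53 - I*sqrt(23002)/2462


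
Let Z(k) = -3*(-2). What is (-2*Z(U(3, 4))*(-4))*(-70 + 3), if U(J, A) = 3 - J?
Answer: -3216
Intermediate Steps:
Z(k) = 6
(-2*Z(U(3, 4))*(-4))*(-70 + 3) = (-2*6*(-4))*(-70 + 3) = -12*(-4)*(-67) = 48*(-67) = -3216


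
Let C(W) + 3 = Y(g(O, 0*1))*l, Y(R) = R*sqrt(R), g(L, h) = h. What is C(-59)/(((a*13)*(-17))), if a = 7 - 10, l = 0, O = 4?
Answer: -1/221 ≈ -0.0045249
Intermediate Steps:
Y(R) = R**(3/2)
a = -3
C(W) = -3 (C(W) = -3 + (0*1)**(3/2)*0 = -3 + 0**(3/2)*0 = -3 + 0*0 = -3 + 0 = -3)
C(-59)/(((a*13)*(-17))) = -3/(-3*13*(-17)) = -3/((-39*(-17))) = -3/663 = -3*1/663 = -1/221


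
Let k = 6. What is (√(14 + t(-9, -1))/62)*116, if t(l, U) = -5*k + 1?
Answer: 58*I*√15/31 ≈ 7.2462*I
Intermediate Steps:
t(l, U) = -29 (t(l, U) = -5*6 + 1 = -30 + 1 = -29)
(√(14 + t(-9, -1))/62)*116 = (√(14 - 29)/62)*116 = (√(-15)*(1/62))*116 = ((I*√15)*(1/62))*116 = (I*√15/62)*116 = 58*I*√15/31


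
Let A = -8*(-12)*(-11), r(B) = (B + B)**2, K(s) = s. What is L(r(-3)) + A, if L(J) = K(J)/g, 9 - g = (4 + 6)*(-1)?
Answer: -20028/19 ≈ -1054.1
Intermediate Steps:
g = 19 (g = 9 - (4 + 6)*(-1) = 9 - 10*(-1) = 9 - 1*(-10) = 9 + 10 = 19)
r(B) = 4*B**2 (r(B) = (2*B)**2 = 4*B**2)
L(J) = J/19
A = -1056 (A = 96*(-11) = -1056)
L(r(-3)) + A = (4*(-3)**2)/19 - 1056 = (4*9)/19 - 1056 = (1/19)*36 - 1056 = 36/19 - 1056 = -20028/19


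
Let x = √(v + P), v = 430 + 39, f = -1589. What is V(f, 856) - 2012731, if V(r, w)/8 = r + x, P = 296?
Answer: -2025443 + 24*√85 ≈ -2.0252e+6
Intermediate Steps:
v = 469
x = 3*√85 (x = √(469 + 296) = √765 = 3*√85 ≈ 27.659)
V(r, w) = 8*r + 24*√85 (V(r, w) = 8*(r + 3*√85) = 8*r + 24*√85)
V(f, 856) - 2012731 = (8*(-1589) + 24*√85) - 2012731 = (-12712 + 24*√85) - 2012731 = -2025443 + 24*√85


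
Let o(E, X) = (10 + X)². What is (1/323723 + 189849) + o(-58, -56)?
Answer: 62143485696/323723 ≈ 1.9197e+5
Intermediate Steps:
(1/323723 + 189849) + o(-58, -56) = (1/323723 + 189849) + (10 - 56)² = (1/323723 + 189849) + (-46)² = 61458487828/323723 + 2116 = 62143485696/323723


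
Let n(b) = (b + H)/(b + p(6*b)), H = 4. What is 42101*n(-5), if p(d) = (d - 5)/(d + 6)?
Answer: 1010424/85 ≈ 11887.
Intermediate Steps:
p(d) = (-5 + d)/(6 + d)
n(b) = (4 + b)/(b + (-5 + 6*b)/(6 + 6*b)) (n(b) = (b + 4)/(b + (-5 + 6*b)/(6 + 6*b)) = (4 + b)/(b + (-5 + 6*b)/(6 + 6*b)))
42101*n(-5) = 42101*(6*(1 - 5)*(4 - 5)/(-5 + 6*(-5) + 6*(-5)*(1 - 5))) = 42101*(6*(-4)*(-1)/(-5 - 30 + 6*(-5)*(-4))) = 42101*(6*(-4)*(-1)/(-5 - 30 + 120)) = 42101*(6*(-4)*(-1)/85) = 42101*(6*(1/85)*(-4)*(-1)) = 42101*(24/85) = 1010424/85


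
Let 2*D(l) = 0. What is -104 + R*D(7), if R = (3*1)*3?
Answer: -104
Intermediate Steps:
D(l) = 0 (D(l) = (1/2)*0 = 0)
R = 9 (R = 3*3 = 9)
-104 + R*D(7) = -104 + 9*0 = -104 + 0 = -104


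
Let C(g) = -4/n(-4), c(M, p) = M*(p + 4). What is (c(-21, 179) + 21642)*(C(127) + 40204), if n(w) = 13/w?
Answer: 9302967732/13 ≈ 7.1561e+8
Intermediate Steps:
c(M, p) = M*(4 + p)
C(g) = 16/13 (C(g) = -4/(13/(-4)) = -4/(13*(-1/4)) = -4/(-13/4) = -4*(-4/13) = 16/13)
(c(-21, 179) + 21642)*(C(127) + 40204) = (-21*(4 + 179) + 21642)*(16/13 + 40204) = (-21*183 + 21642)*(522668/13) = (-3843 + 21642)*(522668/13) = 17799*(522668/13) = 9302967732/13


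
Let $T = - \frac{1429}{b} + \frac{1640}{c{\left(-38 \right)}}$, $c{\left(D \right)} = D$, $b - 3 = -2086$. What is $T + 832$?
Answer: $\frac{31247155}{39577} \approx 789.53$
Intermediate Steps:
$b = -2083$ ($b = 3 - 2086 = -2083$)
$T = - \frac{1680909}{39577}$ ($T = - \frac{1429}{-2083} + \frac{1640}{-38} = \left(-1429\right) \left(- \frac{1}{2083}\right) + 1640 \left(- \frac{1}{38}\right) = \frac{1429}{2083} - \frac{820}{19} = - \frac{1680909}{39577} \approx -42.472$)
$T + 832 = - \frac{1680909}{39577} + 832 = \frac{31247155}{39577}$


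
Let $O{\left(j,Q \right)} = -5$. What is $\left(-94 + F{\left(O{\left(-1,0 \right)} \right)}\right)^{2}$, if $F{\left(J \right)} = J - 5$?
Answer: $10816$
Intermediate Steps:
$F{\left(J \right)} = -5 + J$ ($F{\left(J \right)} = J - 5 = -5 + J$)
$\left(-94 + F{\left(O{\left(-1,0 \right)} \right)}\right)^{2} = \left(-94 - 10\right)^{2} = \left(-104\right)^{2} = 10816$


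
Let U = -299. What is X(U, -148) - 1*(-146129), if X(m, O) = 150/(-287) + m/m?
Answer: 41939160/287 ≈ 1.4613e+5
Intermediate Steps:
X(m, O) = 137/287 (X(m, O) = 150*(-1/287) + 1 = -150/287 + 1 = 137/287)
X(U, -148) - 1*(-146129) = 137/287 - 1*(-146129) = 137/287 + 146129 = 41939160/287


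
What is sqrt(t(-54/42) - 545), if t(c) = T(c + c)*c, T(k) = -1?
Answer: I*sqrt(26642)/7 ≈ 23.318*I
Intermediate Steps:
t(c) = -c
sqrt(t(-54/42) - 545) = sqrt(-(-54)/42 - 545) = sqrt(-1*(-9/7) - 545) = sqrt(9/7 - 545) = sqrt(-3806/7) = I*sqrt(26642)/7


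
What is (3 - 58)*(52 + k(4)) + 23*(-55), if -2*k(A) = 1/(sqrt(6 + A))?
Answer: -4125 + 11*sqrt(10)/4 ≈ -4116.3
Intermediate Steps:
k(A) = -1/(2*sqrt(6 + A))
(3 - 58)*(52 + k(4)) + 23*(-55) = (3 - 58)*(52 - 1/(2*sqrt(6 + 4))) + 23*(-55) = -55*(52 - sqrt(10)/20) - 1265 = (-2860 + 11*sqrt(10)/4) - 1265 = -4125 + 11*sqrt(10)/4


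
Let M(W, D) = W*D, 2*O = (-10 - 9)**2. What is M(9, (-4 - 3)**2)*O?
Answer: 159201/2 ≈ 79601.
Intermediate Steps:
O = 361/2 (O = (-10 - 9)**2/2 = (1/2)*(-19)**2 = (1/2)*361 = 361/2 ≈ 180.50)
M(W, D) = D*W
M(9, (-4 - 3)**2)*O = ((-4 - 3)**2*9)*(361/2) = ((-7)**2*9)*(361/2) = (49*9)*(361/2) = 441*(361/2) = 159201/2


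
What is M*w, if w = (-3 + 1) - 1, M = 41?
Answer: -123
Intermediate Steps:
w = -3 (w = -2 - 1 = -3)
M*w = 41*(-3) = -123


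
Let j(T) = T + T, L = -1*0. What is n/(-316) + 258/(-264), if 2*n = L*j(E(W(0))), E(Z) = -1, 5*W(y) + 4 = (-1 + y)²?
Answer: -43/44 ≈ -0.97727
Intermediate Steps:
W(y) = -⅘ + (-1 + y)²/5
L = 0
j(T) = 2*T
n = 0 (n = (0*(2*(-1)))/2 = (0*(-2))/2 = (½)*0 = 0)
n/(-316) + 258/(-264) = 0/(-316) + 258/(-264) = 0*(-1/316) + 258*(-1/264) = 0 - 43/44 = -43/44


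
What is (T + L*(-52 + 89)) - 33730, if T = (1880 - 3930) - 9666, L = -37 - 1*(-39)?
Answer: -45372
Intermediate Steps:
L = 2 (L = -37 + 39 = 2)
T = -11716 (T = -2050 - 9666 = -11716)
(T + L*(-52 + 89)) - 33730 = (-11716 + 2*(-52 + 89)) - 33730 = (-11716 + 2*37) - 33730 = (-11716 + 74) - 33730 = -11642 - 33730 = -45372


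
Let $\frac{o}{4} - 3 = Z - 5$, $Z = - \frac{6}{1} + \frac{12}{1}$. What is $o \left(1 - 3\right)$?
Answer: $-32$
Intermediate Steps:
$Z = 6$ ($Z = \left(-6\right) 1 + 12 \cdot 1 = -6 + 12 = 6$)
$o = 16$ ($o = 12 + 4 \left(6 - 5\right) = 12 + 4 \cdot 1 = 12 + 4 = 16$)
$o \left(1 - 3\right) = 16 \left(1 - 3\right) = 16 \left(-2\right) = -32$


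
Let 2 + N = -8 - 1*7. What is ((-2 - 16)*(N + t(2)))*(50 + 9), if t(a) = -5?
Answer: 23364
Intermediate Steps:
N = -17 (N = -2 + (-8 - 1*7) = -2 + (-8 - 7) = -2 - 15 = -17)
((-2 - 16)*(N + t(2)))*(50 + 9) = ((-2 - 16)*(-17 - 5))*(50 + 9) = -18*(-22)*59 = 396*59 = 23364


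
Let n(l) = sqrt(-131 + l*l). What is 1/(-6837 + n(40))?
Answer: -6837/46743100 - sqrt(1469)/46743100 ≈ -0.00014709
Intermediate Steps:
n(l) = sqrt(-131 + l**2)
1/(-6837 + n(40)) = 1/(-6837 + sqrt(-131 + 40**2)) = 1/(-6837 + sqrt(-131 + 1600)) = 1/(-6837 + sqrt(1469))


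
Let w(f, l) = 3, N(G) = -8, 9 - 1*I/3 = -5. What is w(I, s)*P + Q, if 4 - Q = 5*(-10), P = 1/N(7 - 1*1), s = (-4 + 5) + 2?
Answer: 429/8 ≈ 53.625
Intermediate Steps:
I = 42 (I = 27 - 3*(-5) = 27 + 15 = 42)
s = 3 (s = 1 + 2 = 3)
P = -1/8 (P = 1/(-8) = -1/8 ≈ -0.12500)
Q = 54 (Q = 4 - 5*(-10) = 4 - 1*(-50) = 4 + 50 = 54)
w(I, s)*P + Q = 3*(-1/8) + 54 = -3/8 + 54 = 429/8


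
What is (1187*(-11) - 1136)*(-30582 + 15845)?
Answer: 209162241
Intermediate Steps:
(1187*(-11) - 1136)*(-30582 + 15845) = (-13057 - 1136)*(-14737) = -14193*(-14737) = 209162241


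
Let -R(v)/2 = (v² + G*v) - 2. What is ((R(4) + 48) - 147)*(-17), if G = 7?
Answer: 3111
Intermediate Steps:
R(v) = 4 - 14*v - 2*v² (R(v) = -2*((v² + 7*v) - 2) = -2*(-2 + v² + 7*v) = 4 - 14*v - 2*v²)
((R(4) + 48) - 147)*(-17) = (((4 - 14*4 - 2*4²) + 48) - 147)*(-17) = (((4 - 56 - 2*16) + 48) - 147)*(-17) = (((4 - 56 - 32) + 48) - 147)*(-17) = ((-84 + 48) - 147)*(-17) = (-36 - 147)*(-17) = -183*(-17) = 3111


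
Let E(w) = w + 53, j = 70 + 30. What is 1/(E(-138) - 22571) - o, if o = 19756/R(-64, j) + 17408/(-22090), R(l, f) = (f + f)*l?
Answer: 1458524161/625588800 ≈ 2.3314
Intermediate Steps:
j = 100
R(l, f) = 2*f*l (R(l, f) = (2*f)*l = 2*f*l)
E(w) = 53 + w
o = -16480811/7068800 (o = 19756/((2*100*(-64))) + 17408/(-22090) = 19756/(-12800) + 17408*(-1/22090) = 19756*(-1/12800) - 8704/11045 = -4939/3200 - 8704/11045 = -16480811/7068800 ≈ -2.3315)
1/(E(-138) - 22571) - o = 1/((53 - 138) - 22571) - 1*(-16480811/7068800) = 1/(-85 - 22571) + 16480811/7068800 = 1/(-22656) + 16480811/7068800 = -1/22656 + 16480811/7068800 = 1458524161/625588800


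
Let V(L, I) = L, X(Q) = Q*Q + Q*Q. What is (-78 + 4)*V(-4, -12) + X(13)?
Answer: 634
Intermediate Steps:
X(Q) = 2*Q² (X(Q) = Q² + Q² = 2*Q²)
(-78 + 4)*V(-4, -12) + X(13) = (-78 + 4)*(-4) + 2*13² = -74*(-4) + 2*169 = 296 + 338 = 634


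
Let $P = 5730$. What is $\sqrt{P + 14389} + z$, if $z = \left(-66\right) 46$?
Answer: $-3036 + \sqrt{20119} \approx -2894.2$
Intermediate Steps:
$z = -3036$
$\sqrt{P + 14389} + z = \sqrt{5730 + 14389} - 3036 = \sqrt{20119} - 3036 = -3036 + \sqrt{20119}$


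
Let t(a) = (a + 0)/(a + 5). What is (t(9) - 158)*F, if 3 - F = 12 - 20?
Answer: -24233/14 ≈ -1730.9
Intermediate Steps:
F = 11 (F = 3 - (12 - 20) = 3 - 1*(-8) = 3 + 8 = 11)
t(a) = a/(5 + a)
(t(9) - 158)*F = (9/(5 + 9) - 158)*11 = (9/14 - 158)*11 = -2203/14*11 = -24233/14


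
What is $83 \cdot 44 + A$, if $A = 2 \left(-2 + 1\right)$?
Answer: $3650$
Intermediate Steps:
$A = -2$ ($A = 2 \left(-1\right) = -2$)
$83 \cdot 44 + A = 83 \cdot 44 - 2 = 3652 - 2 = 3650$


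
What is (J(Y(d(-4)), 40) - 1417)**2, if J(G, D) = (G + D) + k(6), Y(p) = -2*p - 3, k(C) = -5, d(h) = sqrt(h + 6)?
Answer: 1918233 + 5540*sqrt(2) ≈ 1.9261e+6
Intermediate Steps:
d(h) = sqrt(6 + h)
Y(p) = -3 - 2*p
J(G, D) = -5 + D + G (J(G, D) = (G + D) - 5 = (D + G) - 5 = -5 + D + G)
(J(Y(d(-4)), 40) - 1417)**2 = ((-5 + 40 + (-3 - 2*sqrt(6 - 4))) - 1417)**2 = ((-5 + 40 + (-3 - 2*sqrt(2))) - 1417)**2 = ((32 - 2*sqrt(2)) - 1417)**2 = (-1385 - 2*sqrt(2))**2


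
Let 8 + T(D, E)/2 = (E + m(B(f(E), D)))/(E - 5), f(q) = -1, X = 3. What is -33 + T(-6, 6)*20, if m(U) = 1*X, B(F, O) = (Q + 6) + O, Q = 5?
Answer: 7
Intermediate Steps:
B(F, O) = 11 + O (B(F, O) = (5 + 6) + O = 11 + O)
m(U) = 3 (m(U) = 1*3 = 3)
T(D, E) = -16 + 2*(3 + E)/(-5 + E) (T(D, E) = -16 + 2*((E + 3)/(E - 5)) = -16 + 2*((3 + E)/(-5 + E)) = -16 + 2*(3 + E)/(-5 + E))
-33 + T(-6, 6)*20 = -33 + (2*(43 - 7*6)/(-5 + 6))*20 = -33 + (2*(43 - 42)/1)*20 = -33 + (2*1*1)*20 = -33 + 2*20 = -33 + 40 = 7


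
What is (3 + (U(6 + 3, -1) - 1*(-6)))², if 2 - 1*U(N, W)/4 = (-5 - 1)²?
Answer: 16129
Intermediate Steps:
U(N, W) = -136 (U(N, W) = 8 - 4*(-5 - 1)² = 8 - 4*(-6)² = 8 - 4*36 = 8 - 144 = -136)
(3 + (U(6 + 3, -1) - 1*(-6)))² = (3 + (-136 - 1*(-6)))² = (3 + (-136 + 6))² = (3 - 130)² = (-127)² = 16129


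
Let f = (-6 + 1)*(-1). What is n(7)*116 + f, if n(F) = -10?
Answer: -1155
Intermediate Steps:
f = 5 (f = -5*(-1) = 5)
n(7)*116 + f = -10*116 + 5 = -1160 + 5 = -1155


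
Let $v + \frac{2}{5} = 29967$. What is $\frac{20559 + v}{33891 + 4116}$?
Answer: $\frac{252628}{190035} \approx 1.3294$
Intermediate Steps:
$v = \frac{149833}{5}$ ($v = - \frac{2}{5} + 29967 = \frac{149833}{5} \approx 29967.0$)
$\frac{20559 + v}{33891 + 4116} = \frac{20559 + \frac{149833}{5}}{33891 + 4116} = \frac{252628}{5 \cdot 38007} = \frac{252628}{5} \cdot \frac{1}{38007} = \frac{252628}{190035}$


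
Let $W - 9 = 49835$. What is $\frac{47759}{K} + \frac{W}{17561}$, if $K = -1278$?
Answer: $- \frac{45587951}{1320174} \approx -34.532$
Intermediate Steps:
$W = 49844$ ($W = 9 + 49835 = 49844$)
$\frac{47759}{K} + \frac{W}{17561} = \frac{47759}{-1278} + \frac{49844}{17561} = 47759 \left(- \frac{1}{1278}\right) + 49844 \cdot \frac{1}{17561} = - \frac{47759}{1278} + \frac{2932}{1033} = - \frac{45587951}{1320174}$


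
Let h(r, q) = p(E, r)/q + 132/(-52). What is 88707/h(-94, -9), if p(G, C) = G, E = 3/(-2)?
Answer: -6919146/185 ≈ -37401.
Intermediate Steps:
E = -3/2 (E = 3*(-1/2) = -3/2 ≈ -1.5000)
h(r, q) = -33/13 - 3/(2*q) (h(r, q) = -3/(2*q) + 132/(-52) = -3/(2*q) + 132*(-1/52) = -3/(2*q) - 33/13 = -33/13 - 3/(2*q))
88707/h(-94, -9) = 88707/(((3/26)*(-13 - 22*(-9))/(-9))) = 88707/(((3/26)*(-1/9)*(-13 + 198))) = 88707/(((3/26)*(-1/9)*185)) = 88707/(-185/78) = 88707*(-78/185) = -6919146/185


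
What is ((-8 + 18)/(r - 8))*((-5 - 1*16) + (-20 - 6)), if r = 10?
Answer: -235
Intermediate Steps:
((-8 + 18)/(r - 8))*((-5 - 1*16) + (-20 - 6)) = ((-8 + 18)/(10 - 8))*((-5 - 1*16) + (-20 - 6)) = (10/2)*((-5 - 16) - 26) = (10*(½))*(-21 - 26) = 5*(-47) = -235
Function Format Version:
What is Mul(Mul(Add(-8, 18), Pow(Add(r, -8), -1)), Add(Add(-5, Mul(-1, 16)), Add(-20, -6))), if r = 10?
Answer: -235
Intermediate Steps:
Mul(Mul(Add(-8, 18), Pow(Add(r, -8), -1)), Add(Add(-5, Mul(-1, 16)), Add(-20, -6))) = Mul(Mul(Add(-8, 18), Pow(Add(10, -8), -1)), Add(Add(-5, Mul(-1, 16)), Add(-20, -6))) = Mul(Mul(10, Pow(2, -1)), Add(Add(-5, -16), -26)) = Mul(Mul(10, Rational(1, 2)), Add(-21, -26)) = Mul(5, -47) = -235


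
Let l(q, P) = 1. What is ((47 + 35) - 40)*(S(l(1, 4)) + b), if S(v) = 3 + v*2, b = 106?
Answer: 4662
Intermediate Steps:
S(v) = 3 + 2*v
((47 + 35) - 40)*(S(l(1, 4)) + b) = ((47 + 35) - 40)*((3 + 2*1) + 106) = (82 - 40)*((3 + 2) + 106) = 42*(5 + 106) = 42*111 = 4662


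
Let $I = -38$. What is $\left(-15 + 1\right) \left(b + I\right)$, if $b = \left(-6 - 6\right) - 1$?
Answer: $714$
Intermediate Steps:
$b = -13$ ($b = -12 - 1 = -13$)
$\left(-15 + 1\right) \left(b + I\right) = \left(-15 + 1\right) \left(-13 - 38\right) = \left(-14\right) \left(-51\right) = 714$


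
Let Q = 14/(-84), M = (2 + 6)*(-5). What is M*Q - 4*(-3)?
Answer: 56/3 ≈ 18.667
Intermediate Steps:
M = -40 (M = 8*(-5) = -40)
Q = -1/6 (Q = 14*(-1/84) = -1/6 ≈ -0.16667)
M*Q - 4*(-3) = -40*(-1/6) - 4*(-3) = 20/3 + 12 = 56/3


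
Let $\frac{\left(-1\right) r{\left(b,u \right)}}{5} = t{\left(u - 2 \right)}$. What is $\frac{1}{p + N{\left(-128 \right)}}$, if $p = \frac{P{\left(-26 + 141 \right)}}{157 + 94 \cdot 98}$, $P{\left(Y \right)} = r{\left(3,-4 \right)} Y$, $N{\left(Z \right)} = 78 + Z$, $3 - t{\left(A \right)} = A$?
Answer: $- \frac{1041}{52625} \approx -0.019781$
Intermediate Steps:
$t{\left(A \right)} = 3 - A$
$r{\left(b,u \right)} = -25 + 5 u$ ($r{\left(b,u \right)} = - 5 \left(3 - \left(u - 2\right)\right) = - 5 \left(3 - \left(-2 + u\right)\right) = - 5 \left(5 - u\right) = -25 + 5 u$)
$P{\left(Y \right)} = - 45 Y$ ($P{\left(Y \right)} = \left(-25 + 5 \left(-4\right)\right) Y = \left(-25 - 20\right) Y = - 45 Y$)
$p = - \frac{575}{1041}$ ($p = \frac{\left(-45\right) \left(-26 + 141\right)}{157 + 94 \cdot 98} = \frac{\left(-45\right) 115}{157 + 9212} = - \frac{5175}{9369} = \left(-5175\right) \frac{1}{9369} = - \frac{575}{1041} \approx -0.55235$)
$\frac{1}{p + N{\left(-128 \right)}} = \frac{1}{- \frac{575}{1041} + \left(78 - 128\right)} = \frac{1}{- \frac{575}{1041} - 50} = \frac{1}{- \frac{52625}{1041}} = - \frac{1041}{52625}$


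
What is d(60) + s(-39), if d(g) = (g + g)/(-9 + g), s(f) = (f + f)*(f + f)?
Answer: 103468/17 ≈ 6086.4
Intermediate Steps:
s(f) = 4*f² (s(f) = (2*f)*(2*f) = 4*f²)
d(g) = 2*g/(-9 + g) (d(g) = (2*g)/(-9 + g) = 2*g/(-9 + g))
d(60) + s(-39) = 2*60/(-9 + 60) + 4*(-39)² = 2*60/51 + 4*1521 = 2*60*(1/51) + 6084 = 40/17 + 6084 = 103468/17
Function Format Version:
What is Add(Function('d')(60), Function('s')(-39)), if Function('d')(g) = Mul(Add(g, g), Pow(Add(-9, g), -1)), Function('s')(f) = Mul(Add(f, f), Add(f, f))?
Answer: Rational(103468, 17) ≈ 6086.4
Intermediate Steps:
Function('s')(f) = Mul(4, Pow(f, 2)) (Function('s')(f) = Mul(Mul(2, f), Mul(2, f)) = Mul(4, Pow(f, 2)))
Function('d')(g) = Mul(2, g, Pow(Add(-9, g), -1)) (Function('d')(g) = Mul(Mul(2, g), Pow(Add(-9, g), -1)) = Mul(2, g, Pow(Add(-9, g), -1)))
Add(Function('d')(60), Function('s')(-39)) = Add(Mul(2, 60, Pow(Add(-9, 60), -1)), Mul(4, Pow(-39, 2))) = Add(Mul(2, 60, Pow(51, -1)), Mul(4, 1521)) = Add(Mul(2, 60, Rational(1, 51)), 6084) = Add(Rational(40, 17), 6084) = Rational(103468, 17)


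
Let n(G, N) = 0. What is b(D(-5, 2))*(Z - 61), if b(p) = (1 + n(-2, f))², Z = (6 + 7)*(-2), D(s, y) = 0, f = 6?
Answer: -87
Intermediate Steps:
Z = -26 (Z = 13*(-2) = -26)
b(p) = 1 (b(p) = (1 + 0)² = 1² = 1)
b(D(-5, 2))*(Z - 61) = 1*(-26 - 61) = 1*(-87) = -87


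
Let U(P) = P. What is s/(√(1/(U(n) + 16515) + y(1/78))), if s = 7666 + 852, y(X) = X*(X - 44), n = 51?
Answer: -664404*I*√26152128497/9471977 ≈ -11343.0*I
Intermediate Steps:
y(X) = X*(-44 + X)
s = 8518
s/(√(1/(U(n) + 16515) + y(1/78))) = 8518/(√(1/(51 + 16515) + (-44 + 1/78)/78)) = 8518/(√(1/16566 + (-44 + 1/78)/78)) = 8518/(√(1/16566 + (1/78)*(-3431/78))) = 8518/(√(1/16566 - 3431/6084)) = 8518/(√(-9471977/16797924)) = 8518/((I*√26152128497/215358)) = 8518*(-78*I*√26152128497/9471977) = -664404*I*√26152128497/9471977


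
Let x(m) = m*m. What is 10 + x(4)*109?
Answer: 1754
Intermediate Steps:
x(m) = m**2
10 + x(4)*109 = 10 + 4**2*109 = 10 + 16*109 = 10 + 1744 = 1754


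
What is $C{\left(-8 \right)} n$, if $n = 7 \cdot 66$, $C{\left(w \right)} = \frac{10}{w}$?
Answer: $- \frac{1155}{2} \approx -577.5$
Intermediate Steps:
$n = 462$
$C{\left(-8 \right)} n = \frac{10}{-8} \cdot 462 = 10 \left(- \frac{1}{8}\right) 462 = \left(- \frac{5}{4}\right) 462 = - \frac{1155}{2}$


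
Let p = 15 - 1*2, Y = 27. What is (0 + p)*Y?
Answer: 351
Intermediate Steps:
p = 13 (p = 15 - 2 = 13)
(0 + p)*Y = (0 + 13)*27 = 13*27 = 351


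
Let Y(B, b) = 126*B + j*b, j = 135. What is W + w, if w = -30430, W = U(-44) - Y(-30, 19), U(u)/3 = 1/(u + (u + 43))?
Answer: -438226/15 ≈ -29215.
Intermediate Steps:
U(u) = 3/(43 + 2*u) (U(u) = 3/(u + (u + 43)) = 3/(u + (43 + u)) = 3/(43 + 2*u))
Y(B, b) = 126*B + 135*b
W = 18224/15 (W = 3/(43 + 2*(-44)) - (126*(-30) + 135*19) = 3/(43 - 88) - (-3780 + 2565) = 3/(-45) - 1*(-1215) = 3*(-1/45) + 1215 = -1/15 + 1215 = 18224/15 ≈ 1214.9)
W + w = 18224/15 - 30430 = -438226/15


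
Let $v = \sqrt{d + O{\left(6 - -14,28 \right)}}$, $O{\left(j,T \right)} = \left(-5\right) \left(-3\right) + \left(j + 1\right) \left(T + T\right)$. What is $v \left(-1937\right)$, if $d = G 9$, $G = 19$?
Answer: $- 1937 \sqrt{1362} \approx -71486.0$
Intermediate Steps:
$O{\left(j,T \right)} = 15 + 2 T \left(1 + j\right)$ ($O{\left(j,T \right)} = 15 + \left(1 + j\right) 2 T = 15 + 2 T \left(1 + j\right)$)
$d = 171$ ($d = 19 \cdot 9 = 171$)
$v = \sqrt{1362}$ ($v = \sqrt{171 + \left(15 + 2 \cdot 28 + 2 \cdot 28 \left(6 - -14\right)\right)} = \sqrt{171 + \left(15 + 56 + 2 \cdot 28 \left(6 + 14\right)\right)} = \sqrt{171 + \left(15 + 56 + 2 \cdot 28 \cdot 20\right)} = \sqrt{171 + \left(15 + 56 + 1120\right)} = \sqrt{171 + 1191} = \sqrt{1362} \approx 36.905$)
$v \left(-1937\right) = \sqrt{1362} \left(-1937\right) = - 1937 \sqrt{1362}$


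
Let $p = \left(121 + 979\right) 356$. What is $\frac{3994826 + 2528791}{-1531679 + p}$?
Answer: $- \frac{6523617}{1140079} \approx -5.7221$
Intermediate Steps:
$p = 391600$ ($p = 1100 \cdot 356 = 391600$)
$\frac{3994826 + 2528791}{-1531679 + p} = \frac{3994826 + 2528791}{-1531679 + 391600} = \frac{6523617}{-1140079} = 6523617 \left(- \frac{1}{1140079}\right) = - \frac{6523617}{1140079}$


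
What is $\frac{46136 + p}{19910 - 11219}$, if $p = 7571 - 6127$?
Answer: $\frac{15860}{2897} \approx 5.4746$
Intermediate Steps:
$p = 1444$ ($p = 7571 - 6127 = 1444$)
$\frac{46136 + p}{19910 - 11219} = \frac{46136 + 1444}{19910 - 11219} = \frac{47580}{8691} = 47580 \cdot \frac{1}{8691} = \frac{15860}{2897}$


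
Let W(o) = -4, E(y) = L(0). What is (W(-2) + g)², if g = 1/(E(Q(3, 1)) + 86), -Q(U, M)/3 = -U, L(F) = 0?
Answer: 117649/7396 ≈ 15.907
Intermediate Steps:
Q(U, M) = 3*U (Q(U, M) = -(-3)*U = 3*U)
E(y) = 0
g = 1/86 (g = 1/(0 + 86) = 1/86 ≈ 0.011628)
(W(-2) + g)² = (-4 + 1/86)² = (-343/86)² = 117649/7396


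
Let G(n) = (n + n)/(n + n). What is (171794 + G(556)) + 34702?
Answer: 206497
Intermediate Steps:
G(n) = 1 (G(n) = (2*n)/((2*n)) = (2*n)*(1/(2*n)) = 1)
(171794 + G(556)) + 34702 = (171794 + 1) + 34702 = 171795 + 34702 = 206497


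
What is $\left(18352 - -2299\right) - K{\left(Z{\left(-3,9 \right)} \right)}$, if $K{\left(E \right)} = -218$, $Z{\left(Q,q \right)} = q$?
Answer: $20869$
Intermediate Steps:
$\left(18352 - -2299\right) - K{\left(Z{\left(-3,9 \right)} \right)} = \left(18352 - -2299\right) - -218 = \left(18352 + 2299\right) + 218 = 20651 + 218 = 20869$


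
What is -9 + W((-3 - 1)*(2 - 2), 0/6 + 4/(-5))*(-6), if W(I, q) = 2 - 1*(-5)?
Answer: -51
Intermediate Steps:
W(I, q) = 7 (W(I, q) = 2 + 5 = 7)
-9 + W((-3 - 1)*(2 - 2), 0/6 + 4/(-5))*(-6) = -9 + 7*(-6) = -9 - 42 = -51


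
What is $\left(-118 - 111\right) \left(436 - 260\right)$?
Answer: $-40304$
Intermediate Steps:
$\left(-118 - 111\right) \left(436 - 260\right) = \left(-118 - 111\right) 176 = \left(-229\right) 176 = -40304$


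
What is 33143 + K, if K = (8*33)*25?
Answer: 39743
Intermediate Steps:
K = 6600 (K = 264*25 = 6600)
33143 + K = 33143 + 6600 = 39743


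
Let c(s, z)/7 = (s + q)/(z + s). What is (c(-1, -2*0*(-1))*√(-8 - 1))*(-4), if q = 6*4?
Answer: 1932*I ≈ 1932.0*I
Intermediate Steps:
q = 24
c(s, z) = 7*(24 + s)/(s + z) (c(s, z) = 7*((s + 24)/(z + s)) = 7*((24 + s)/(s + z)) = 7*(24 + s)/(s + z))
(c(-1, -2*0*(-1))*√(-8 - 1))*(-4) = ((7*(24 - 1)/(-1 - 2*0*(-1)))*√(-8 - 1))*(-4) = ((7*23/(-1 + 0*(-1)))*√(-9))*(-4) = ((7*23/(-1 + 0))*(3*I))*(-4) = ((7*23/(-1))*(3*I))*(-4) = ((7*(-1)*23)*(3*I))*(-4) = -483*I*(-4) = 1932*I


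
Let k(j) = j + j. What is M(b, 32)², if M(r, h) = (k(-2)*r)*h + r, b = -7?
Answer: 790321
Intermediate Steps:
k(j) = 2*j
M(r, h) = r - 4*h*r (M(r, h) = ((2*(-2))*r)*h + r = (-4*r)*h + r = -4*h*r + r = r - 4*h*r)
M(b, 32)² = (-7*(1 - 4*32))² = (-7*(1 - 128))² = (-7*(-127))² = 889² = 790321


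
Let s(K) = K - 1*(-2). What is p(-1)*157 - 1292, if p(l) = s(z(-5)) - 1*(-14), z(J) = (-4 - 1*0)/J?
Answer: 6728/5 ≈ 1345.6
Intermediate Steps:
z(J) = -4/J (z(J) = (-4 + 0)/J = -4/J)
s(K) = 2 + K (s(K) = K + 2 = 2 + K)
p(l) = 84/5 (p(l) = (2 - 4/(-5)) - 1*(-14) = (2 - 4*(-⅕)) + 14 = (2 + ⅘) + 14 = 14/5 + 14 = 84/5)
p(-1)*157 - 1292 = (84/5)*157 - 1292 = 13188/5 - 1292 = 6728/5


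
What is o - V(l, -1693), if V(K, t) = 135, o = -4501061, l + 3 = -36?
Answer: -4501196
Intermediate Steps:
l = -39 (l = -3 - 36 = -39)
o - V(l, -1693) = -4501061 - 1*135 = -4501061 - 135 = -4501196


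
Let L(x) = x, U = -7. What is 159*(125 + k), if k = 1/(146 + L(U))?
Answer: 2762784/139 ≈ 19876.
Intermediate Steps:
k = 1/139 (k = 1/(146 - 7) = 1/139 ≈ 0.0071942)
159*(125 + k) = 159*(125 + 1/139) = 159*(17376/139) = 2762784/139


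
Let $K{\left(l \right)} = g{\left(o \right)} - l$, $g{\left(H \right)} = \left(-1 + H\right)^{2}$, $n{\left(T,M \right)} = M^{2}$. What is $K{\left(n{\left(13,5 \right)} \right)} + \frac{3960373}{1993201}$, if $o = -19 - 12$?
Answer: $\frac{1995168172}{1993201} \approx 1001.0$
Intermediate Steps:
$o = -31$
$K{\left(l \right)} = 1024 - l$ ($K{\left(l \right)} = \left(-1 - 31\right)^{2} - l = \left(-32\right)^{2} - l = 1024 - l$)
$K{\left(n{\left(13,5 \right)} \right)} + \frac{3960373}{1993201} = \left(1024 - 5^{2}\right) + \frac{3960373}{1993201} = \left(1024 - 25\right) + 3960373 \cdot \frac{1}{1993201} = \left(1024 - 25\right) + \frac{3960373}{1993201} = 999 + \frac{3960373}{1993201} = \frac{1995168172}{1993201}$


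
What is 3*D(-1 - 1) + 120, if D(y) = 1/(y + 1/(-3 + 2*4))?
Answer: 355/3 ≈ 118.33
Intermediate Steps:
D(y) = 1/(⅕ + y) (D(y) = 1/(y + 1/(-3 + 8)) = 1/(y + 1/5) = 1/(y + ⅕) = 1/(⅕ + y))
3*D(-1 - 1) + 120 = 3*(5/(1 + 5*(-1 - 1))) + 120 = 3*(5/(1 + 5*(-2))) + 120 = 3*(5/(1 - 10)) + 120 = 3*(5/(-9)) + 120 = 3*(5*(-⅑)) + 120 = 3*(-5/9) + 120 = -5/3 + 120 = 355/3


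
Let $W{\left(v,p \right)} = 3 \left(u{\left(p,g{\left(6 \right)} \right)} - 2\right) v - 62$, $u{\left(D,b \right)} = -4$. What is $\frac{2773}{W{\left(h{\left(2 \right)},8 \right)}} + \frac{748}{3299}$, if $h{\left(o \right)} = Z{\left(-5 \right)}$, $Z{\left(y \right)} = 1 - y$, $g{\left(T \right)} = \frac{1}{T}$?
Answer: $- \frac{9020967}{560830} \approx -16.085$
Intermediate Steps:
$h{\left(o \right)} = 6$ ($h{\left(o \right)} = 1 - -5 = 1 + 5 = 6$)
$W{\left(v,p \right)} = -62 - 18 v$ ($W{\left(v,p \right)} = 3 \left(-4 - 2\right) v - 62 = 3 \left(-6\right) v - 62 = - 18 v - 62 = -62 - 18 v$)
$\frac{2773}{W{\left(h{\left(2 \right)},8 \right)}} + \frac{748}{3299} = \frac{2773}{-62 - 108} + \frac{748}{3299} = \frac{2773}{-62 - 108} + 748 \cdot \frac{1}{3299} = \frac{2773}{-170} + \frac{748}{3299} = 2773 \left(- \frac{1}{170}\right) + \frac{748}{3299} = - \frac{2773}{170} + \frac{748}{3299} = - \frac{9020967}{560830}$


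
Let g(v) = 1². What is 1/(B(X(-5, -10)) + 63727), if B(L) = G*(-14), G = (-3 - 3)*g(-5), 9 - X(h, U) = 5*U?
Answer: 1/63811 ≈ 1.5671e-5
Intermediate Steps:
X(h, U) = 9 - 5*U
g(v) = 1
G = -6 (G = (-3 - 3)*1 = -6*1 = -6)
B(L) = 84 (B(L) = -6*(-14) = 84)
1/(B(X(-5, -10)) + 63727) = 1/(84 + 63727) = 1/63811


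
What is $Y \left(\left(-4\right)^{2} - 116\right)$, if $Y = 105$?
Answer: $-10500$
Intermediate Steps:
$Y \left(\left(-4\right)^{2} - 116\right) = 105 \left(\left(-4\right)^{2} - 116\right) = 105 \left(16 - 116\right) = 105 \left(-100\right) = -10500$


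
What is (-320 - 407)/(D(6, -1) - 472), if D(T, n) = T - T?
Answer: 727/472 ≈ 1.5403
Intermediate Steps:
D(T, n) = 0
(-320 - 407)/(D(6, -1) - 472) = (-320 - 407)/(0 - 472) = -727/(-472) = -727*(-1/472) = 727/472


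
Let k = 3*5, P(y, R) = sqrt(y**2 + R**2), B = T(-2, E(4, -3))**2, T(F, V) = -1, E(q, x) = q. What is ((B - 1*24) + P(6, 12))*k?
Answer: -345 + 90*sqrt(5) ≈ -143.75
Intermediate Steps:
B = 1 (B = (-1)**2 = 1)
P(y, R) = sqrt(R**2 + y**2)
k = 15
((B - 1*24) + P(6, 12))*k = ((1 - 1*24) + sqrt(12**2 + 6**2))*15 = ((1 - 24) + sqrt(144 + 36))*15 = (-23 + sqrt(180))*15 = (-23 + 6*sqrt(5))*15 = -345 + 90*sqrt(5)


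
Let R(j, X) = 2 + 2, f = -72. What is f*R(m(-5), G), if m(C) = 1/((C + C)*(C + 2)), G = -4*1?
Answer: -288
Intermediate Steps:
G = -4
m(C) = 1/(2*C*(2 + C)) (m(C) = 1/((2*C)*(2 + C)) = 1/(2*C*(2 + C)))
R(j, X) = 4
f*R(m(-5), G) = -72*4 = -288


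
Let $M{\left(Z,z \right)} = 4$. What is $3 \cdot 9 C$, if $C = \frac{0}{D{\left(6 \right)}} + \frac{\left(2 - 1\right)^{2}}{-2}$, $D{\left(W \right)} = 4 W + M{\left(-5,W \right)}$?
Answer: $- \frac{27}{2} \approx -13.5$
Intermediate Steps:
$D{\left(W \right)} = 4 + 4 W$ ($D{\left(W \right)} = 4 W + 4 = 4 + 4 W$)
$C = - \frac{1}{2}$ ($C = \frac{0}{4 + 4 \cdot 6} + \frac{\left(2 - 1\right)^{2}}{-2} = \frac{0}{4 + 24} + 1^{2} \left(- \frac{1}{2}\right) = \frac{0}{28} + 1 \left(- \frac{1}{2}\right) = 0 \cdot \frac{1}{28} - \frac{1}{2} = 0 - \frac{1}{2} = - \frac{1}{2} \approx -0.5$)
$3 \cdot 9 C = 3 \cdot 9 \left(- \frac{1}{2}\right) = 27 \left(- \frac{1}{2}\right) = - \frac{27}{2}$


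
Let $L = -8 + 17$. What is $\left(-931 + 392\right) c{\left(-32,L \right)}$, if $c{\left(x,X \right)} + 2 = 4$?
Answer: $-1078$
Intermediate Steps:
$L = 9$
$c{\left(x,X \right)} = 2$ ($c{\left(x,X \right)} = -2 + 4 = 2$)
$\left(-931 + 392\right) c{\left(-32,L \right)} = \left(-931 + 392\right) 2 = \left(-539\right) 2 = -1078$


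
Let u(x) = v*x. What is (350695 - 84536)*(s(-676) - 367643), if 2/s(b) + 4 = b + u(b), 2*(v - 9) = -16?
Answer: -66343312680845/678 ≈ -9.7852e+10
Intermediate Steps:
v = 1 (v = 9 + (½)*(-16) = 9 - 8 = 1)
u(x) = x (u(x) = 1*x = x)
s(b) = 2/(-4 + 2*b) (s(b) = 2/(-4 + (b + b)) = 2/(-4 + 2*b))
(350695 - 84536)*(s(-676) - 367643) = (350695 - 84536)*(1/(-2 - 676) - 367643) = 266159*(1/(-678) - 367643) = 266159*(-1/678 - 367643) = 266159*(-249261955/678) = -66343312680845/678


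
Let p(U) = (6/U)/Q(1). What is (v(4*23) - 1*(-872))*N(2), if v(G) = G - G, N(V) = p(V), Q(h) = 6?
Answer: 436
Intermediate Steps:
p(U) = 1/U (p(U) = (6/U)/6 = (6/U)*(⅙) = 1/U)
N(V) = 1/V
v(G) = 0
(v(4*23) - 1*(-872))*N(2) = (0 - 1*(-872))/2 = (0 + 872)*(½) = 872*(½) = 436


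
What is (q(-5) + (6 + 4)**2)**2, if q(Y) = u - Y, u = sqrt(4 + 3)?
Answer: (105 + sqrt(7))**2 ≈ 11588.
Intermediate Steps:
u = sqrt(7) ≈ 2.6458
q(Y) = sqrt(7) - Y
(q(-5) + (6 + 4)**2)**2 = ((sqrt(7) - 1*(-5)) + (6 + 4)**2)**2 = ((sqrt(7) + 5) + 10**2)**2 = ((5 + sqrt(7)) + 100)**2 = (105 + sqrt(7))**2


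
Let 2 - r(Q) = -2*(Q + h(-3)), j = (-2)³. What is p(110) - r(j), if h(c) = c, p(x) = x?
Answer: 130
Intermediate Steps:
j = -8
r(Q) = -4 + 2*Q (r(Q) = 2 - (-2)*(Q - 3) = 2 - (-2)*(-3 + Q) = 2 - (6 - 2*Q) = 2 + (-6 + 2*Q) = -4 + 2*Q)
p(110) - r(j) = 110 - (-4 + 2*(-8)) = 110 - (-4 - 16) = 110 - 1*(-20) = 110 + 20 = 130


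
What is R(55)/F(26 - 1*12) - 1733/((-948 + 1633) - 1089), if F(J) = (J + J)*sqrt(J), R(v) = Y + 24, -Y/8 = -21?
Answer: 1733/404 + 24*sqrt(14)/49 ≈ 6.1223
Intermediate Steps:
Y = 168 (Y = -8*(-21) = 168)
R(v) = 192 (R(v) = 168 + 24 = 192)
F(J) = 2*J**(3/2) (F(J) = (2*J)*sqrt(J) = 2*J**(3/2))
R(55)/F(26 - 1*12) - 1733/((-948 + 1633) - 1089) = 192/((2*(26 - 1*12)**(3/2))) - 1733/((-948 + 1633) - 1089) = 192/((2*(26 - 12)**(3/2))) - 1733/(685 - 1089) = 192/((2*14**(3/2))) - 1733/(-404) = 192/((2*(14*sqrt(14)))) - 1733*(-1/404) = 192/((28*sqrt(14))) + 1733/404 = 192*(sqrt(14)/392) + 1733/404 = 24*sqrt(14)/49 + 1733/404 = 1733/404 + 24*sqrt(14)/49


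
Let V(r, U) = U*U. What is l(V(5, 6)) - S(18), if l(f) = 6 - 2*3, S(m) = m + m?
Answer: -36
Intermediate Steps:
V(r, U) = U²
S(m) = 2*m
l(f) = 0 (l(f) = 6 - 6 = 0)
l(V(5, 6)) - S(18) = 0 - 2*18 = 0 - 1*36 = 0 - 36 = -36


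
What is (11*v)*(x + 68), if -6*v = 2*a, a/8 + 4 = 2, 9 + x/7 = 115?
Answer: 47520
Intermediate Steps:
x = 742 (x = -63 + 7*115 = -63 + 805 = 742)
a = -16 (a = -32 + 8*2 = -32 + 16 = -16)
v = 16/3 (v = -(-16)/3 = -⅙*(-32) = 16/3 ≈ 5.3333)
(11*v)*(x + 68) = (11*(16/3))*(742 + 68) = (176/3)*810 = 47520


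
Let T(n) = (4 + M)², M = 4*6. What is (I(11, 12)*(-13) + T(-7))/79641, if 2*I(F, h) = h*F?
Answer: -74/79641 ≈ -0.00092917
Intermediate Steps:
I(F, h) = F*h/2 (I(F, h) = (h*F)/2 = (F*h)/2 = F*h/2)
M = 24
T(n) = 784 (T(n) = (4 + 24)² = 28² = 784)
(I(11, 12)*(-13) + T(-7))/79641 = (((½)*11*12)*(-13) + 784)/79641 = (66*(-13) + 784)*(1/79641) = (-858 + 784)*(1/79641) = -74*1/79641 = -74/79641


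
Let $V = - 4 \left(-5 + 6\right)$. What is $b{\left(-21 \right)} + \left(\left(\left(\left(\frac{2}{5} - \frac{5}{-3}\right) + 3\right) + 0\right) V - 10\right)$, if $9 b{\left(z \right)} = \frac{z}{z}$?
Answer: $- \frac{1357}{45} \approx -30.156$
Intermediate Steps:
$V = -4$ ($V = \left(-4\right) 1 = -4$)
$b{\left(z \right)} = \frac{1}{9}$ ($b{\left(z \right)} = \frac{z \frac{1}{z}}{9} = \frac{1}{9} \cdot 1 = \frac{1}{9}$)
$b{\left(-21 \right)} + \left(\left(\left(\left(\frac{2}{5} - \frac{5}{-3}\right) + 3\right) + 0\right) V - 10\right) = \frac{1}{9} + \left(\left(\left(\left(\frac{2}{5} - \frac{5}{-3}\right) + 3\right) + 0\right) \left(-4\right) - 10\right) = \frac{1}{9} + \left(\left(\left(\left(2 \cdot \frac{1}{5} - - \frac{5}{3}\right) + 3\right) + 0\right) \left(-4\right) - 10\right) = \frac{1}{9} + \left(\left(\left(\left(\frac{2}{5} + \frac{5}{3}\right) + 3\right) + 0\right) \left(-4\right) - 10\right) = \frac{1}{9} + \left(\left(\left(\frac{31}{15} + 3\right) + 0\right) \left(-4\right) - 10\right) = \frac{1}{9} + \left(\left(\frac{76}{15} + 0\right) \left(-4\right) - 10\right) = \frac{1}{9} + \left(\frac{76}{15} \left(-4\right) - 10\right) = \frac{1}{9} - \frac{454}{15} = - \frac{1357}{45}$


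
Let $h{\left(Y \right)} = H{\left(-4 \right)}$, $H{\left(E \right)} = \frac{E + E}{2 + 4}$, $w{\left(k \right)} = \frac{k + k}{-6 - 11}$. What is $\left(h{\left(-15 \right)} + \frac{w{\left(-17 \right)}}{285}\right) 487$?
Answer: $- \frac{61362}{95} \approx -645.92$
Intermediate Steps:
$w{\left(k \right)} = - \frac{2 k}{17}$ ($w{\left(k \right)} = \frac{2 k}{-17} = 2 k \left(- \frac{1}{17}\right) = - \frac{2 k}{17}$)
$H{\left(E \right)} = \frac{E}{3}$ ($H{\left(E \right)} = \frac{2 E}{6} = 2 E \frac{1}{6} = \frac{E}{3}$)
$h{\left(Y \right)} = - \frac{4}{3}$ ($h{\left(Y \right)} = \frac{1}{3} \left(-4\right) = - \frac{4}{3}$)
$\left(h{\left(-15 \right)} + \frac{w{\left(-17 \right)}}{285}\right) 487 = \left(- \frac{4}{3} + \frac{\left(- \frac{2}{17}\right) \left(-17\right)}{285}\right) 487 = \left(- \frac{4}{3} + 2 \cdot \frac{1}{285}\right) 487 = \left(- \frac{4}{3} + \frac{2}{285}\right) 487 = \left(- \frac{126}{95}\right) 487 = - \frac{61362}{95}$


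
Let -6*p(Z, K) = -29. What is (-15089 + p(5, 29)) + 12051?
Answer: -18199/6 ≈ -3033.2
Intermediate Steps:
p(Z, K) = 29/6 (p(Z, K) = -1/6*(-29) = 29/6)
(-15089 + p(5, 29)) + 12051 = (-15089 + 29/6) + 12051 = -90505/6 + 12051 = -18199/6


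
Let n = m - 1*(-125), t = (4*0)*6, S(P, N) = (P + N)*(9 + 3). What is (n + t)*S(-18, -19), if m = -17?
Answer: -47952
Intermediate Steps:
S(P, N) = 12*N + 12*P (S(P, N) = (N + P)*12 = 12*N + 12*P)
t = 0 (t = 0*6 = 0)
n = 108 (n = -17 - 1*(-125) = -17 + 125 = 108)
(n + t)*S(-18, -19) = (108 + 0)*(12*(-19) + 12*(-18)) = 108*(-228 - 216) = 108*(-444) = -47952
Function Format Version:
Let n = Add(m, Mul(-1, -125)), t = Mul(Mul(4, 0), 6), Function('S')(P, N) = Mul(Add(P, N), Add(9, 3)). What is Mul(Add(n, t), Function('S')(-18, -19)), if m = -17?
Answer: -47952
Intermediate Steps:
Function('S')(P, N) = Add(Mul(12, N), Mul(12, P)) (Function('S')(P, N) = Mul(Add(N, P), 12) = Add(Mul(12, N), Mul(12, P)))
t = 0 (t = Mul(0, 6) = 0)
n = 108 (n = Add(-17, Mul(-1, -125)) = Add(-17, 125) = 108)
Mul(Add(n, t), Function('S')(-18, -19)) = Mul(Add(108, 0), Add(Mul(12, -19), Mul(12, -18))) = Mul(108, Add(-228, -216)) = Mul(108, -444) = -47952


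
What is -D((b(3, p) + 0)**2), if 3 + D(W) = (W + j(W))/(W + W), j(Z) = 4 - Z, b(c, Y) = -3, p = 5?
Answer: 25/9 ≈ 2.7778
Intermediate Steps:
D(W) = -3 + 2/W (D(W) = -3 + (W + (4 - W))/(W + W) = -3 + 4/((2*W)) = -3 + 4*(1/(2*W)) = -3 + 2/W)
-D((b(3, p) + 0)**2) = -(-3 + 2/((-3 + 0)**2)) = -(-3 + 2/((-3)**2)) = -(-3 + 2/9) = -1*(-25/9) = 25/9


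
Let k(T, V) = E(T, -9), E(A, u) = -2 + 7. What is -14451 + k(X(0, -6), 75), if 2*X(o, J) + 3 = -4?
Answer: -14446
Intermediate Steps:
E(A, u) = 5
X(o, J) = -7/2 (X(o, J) = -3/2 + (½)*(-4) = -3/2 - 2 = -7/2)
k(T, V) = 5
-14451 + k(X(0, -6), 75) = -14451 + 5 = -14446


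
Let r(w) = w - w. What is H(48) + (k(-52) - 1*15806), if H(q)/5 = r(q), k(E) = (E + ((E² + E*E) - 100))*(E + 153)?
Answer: 515050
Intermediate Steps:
k(E) = (153 + E)*(-100 + E + 2*E²) (k(E) = (E + ((E² + E²) - 100))*(153 + E) = (E + (2*E² - 100))*(153 + E) = (E + (-100 + 2*E²))*(153 + E) = (-100 + E + 2*E²)*(153 + E) = (153 + E)*(-100 + E + 2*E²))
r(w) = 0
H(q) = 0 (H(q) = 5*0 = 0)
H(48) + (k(-52) - 1*15806) = 0 + ((-15300 + 2*(-52)³ + 53*(-52) + 307*(-52)²) - 1*15806) = 0 + ((-15300 + 2*(-140608) - 2756 + 307*2704) - 15806) = 0 + ((-15300 - 281216 - 2756 + 830128) - 15806) = 0 + (530856 - 15806) = 0 + 515050 = 515050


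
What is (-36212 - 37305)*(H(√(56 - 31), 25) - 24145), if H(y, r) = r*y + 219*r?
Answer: 1363372765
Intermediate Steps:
H(y, r) = 219*r + r*y
(-36212 - 37305)*(H(√(56 - 31), 25) - 24145) = (-36212 - 37305)*(25*(219 + √(56 - 31)) - 24145) = -73517*(25*(219 + √25) - 24145) = -73517*(25*(219 + 5) - 24145) = -73517*(25*224 - 24145) = -73517*(5600 - 24145) = -73517*(-18545) = 1363372765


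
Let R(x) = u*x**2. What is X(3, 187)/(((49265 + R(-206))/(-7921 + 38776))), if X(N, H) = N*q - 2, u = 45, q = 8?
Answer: 135762/391777 ≈ 0.34653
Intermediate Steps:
R(x) = 45*x**2
X(N, H) = -2 + 8*N (X(N, H) = N*8 - 2 = 8*N - 2 = -2 + 8*N)
X(3, 187)/(((49265 + R(-206))/(-7921 + 38776))) = (-2 + 8*3)/(((49265 + 45*(-206)**2)/(-7921 + 38776))) = (-2 + 24)/(((49265 + 45*42436)/30855)) = 22/(((49265 + 1909620)*(1/30855))) = 22/((1958885*(1/30855))) = 22/(391777/6171) = 22*(6171/391777) = 135762/391777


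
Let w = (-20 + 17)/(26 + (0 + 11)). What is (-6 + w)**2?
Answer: 50625/1369 ≈ 36.980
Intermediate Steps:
w = -3/37 (w = -3/(26 + 11) = -3/37 ≈ -0.081081)
(-6 + w)**2 = (-6 - 3/37)**2 = (-225/37)**2 = 50625/1369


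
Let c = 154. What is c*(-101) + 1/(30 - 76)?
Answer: -715485/46 ≈ -15554.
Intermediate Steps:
c*(-101) + 1/(30 - 76) = 154*(-101) + 1/(30 - 76) = -15554 + 1/(-46) = -15554 - 1/46 = -715485/46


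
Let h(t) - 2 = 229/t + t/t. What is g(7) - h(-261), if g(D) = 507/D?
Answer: 128449/1827 ≈ 70.306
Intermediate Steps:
h(t) = 3 + 229/t (h(t) = 2 + (229/t + t/t) = 2 + (229/t + 1) = 2 + (1 + 229/t) = 3 + 229/t)
g(7) - h(-261) = 507/7 - (3 + 229/(-261)) = 507*(⅐) - (3 + 229*(-1/261)) = 507/7 - (3 - 229/261) = 507/7 - 1*554/261 = 507/7 - 554/261 = 128449/1827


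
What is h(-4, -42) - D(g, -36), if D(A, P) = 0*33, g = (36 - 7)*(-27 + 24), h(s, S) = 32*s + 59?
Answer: -69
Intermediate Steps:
h(s, S) = 59 + 32*s
g = -87 (g = 29*(-3) = -87)
D(A, P) = 0
h(-4, -42) - D(g, -36) = (59 + 32*(-4)) - 1*0 = (59 - 128) + 0 = -69 + 0 = -69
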